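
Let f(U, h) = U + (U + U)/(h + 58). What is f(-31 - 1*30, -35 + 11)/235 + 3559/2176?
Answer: 695821/511360 ≈ 1.3607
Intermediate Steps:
f(U, h) = U + 2*U/(58 + h) (f(U, h) = U + (2*U)/(58 + h) = U + 2*U/(58 + h))
f(-31 - 1*30, -35 + 11)/235 + 3559/2176 = ((-31 - 1*30)*(60 + (-35 + 11))/(58 + (-35 + 11)))/235 + 3559/2176 = ((-31 - 30)*(60 - 24)/(58 - 24))*(1/235) + 3559*(1/2176) = -61*36/34*(1/235) + 3559/2176 = -61*1/34*36*(1/235) + 3559/2176 = -1098/17*1/235 + 3559/2176 = -1098/3995 + 3559/2176 = 695821/511360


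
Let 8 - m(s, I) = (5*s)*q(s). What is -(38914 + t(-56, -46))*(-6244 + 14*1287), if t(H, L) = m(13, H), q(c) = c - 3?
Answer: -450614528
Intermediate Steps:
q(c) = -3 + c
m(s, I) = 8 - 5*s*(-3 + s)
t(H, L) = -642 (t(H, L) = 8 - 5*13*(-3 + 13) = 8 - 5*13*10 = 8 - 650 = -642)
-(38914 + t(-56, -46))*(-6244 + 14*1287) = -(38914 - 642)*(-6244 + 14*1287) = -38272*(-6244 + 18018) = -38272*11774 = -1*450614528 = -450614528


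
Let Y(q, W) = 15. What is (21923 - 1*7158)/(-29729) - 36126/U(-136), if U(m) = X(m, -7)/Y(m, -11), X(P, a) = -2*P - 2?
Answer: -59680868/29729 ≈ -2007.5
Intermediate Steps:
X(P, a) = -2 - 2*P
U(m) = -2/15 - 2*m/15 (U(m) = (-2 - 2*m)/15 = (-2 - 2*m)*(1/15) = -2/15 - 2*m/15)
(21923 - 1*7158)/(-29729) - 36126/U(-136) = (21923 - 1*7158)/(-29729) - 36126/(-2/15 - 2/15*(-136)) = (21923 - 7158)*(-1/29729) - 36126/(-2/15 + 272/15) = 14765*(-1/29729) - 36126/18 = -14765/29729 - 36126*1/18 = -14765/29729 - 2007 = -59680868/29729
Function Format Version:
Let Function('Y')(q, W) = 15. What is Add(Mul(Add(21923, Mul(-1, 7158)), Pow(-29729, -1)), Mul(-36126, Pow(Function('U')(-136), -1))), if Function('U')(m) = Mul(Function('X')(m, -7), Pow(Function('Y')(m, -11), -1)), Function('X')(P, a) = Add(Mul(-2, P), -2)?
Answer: Rational(-59680868, 29729) ≈ -2007.5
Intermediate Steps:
Function('X')(P, a) = Add(-2, Mul(-2, P))
Function('U')(m) = Add(Rational(-2, 15), Mul(Rational(-2, 15), m)) (Function('U')(m) = Mul(Add(-2, Mul(-2, m)), Pow(15, -1)) = Mul(Add(-2, Mul(-2, m)), Rational(1, 15)) = Add(Rational(-2, 15), Mul(Rational(-2, 15), m)))
Add(Mul(Add(21923, Mul(-1, 7158)), Pow(-29729, -1)), Mul(-36126, Pow(Function('U')(-136), -1))) = Add(Mul(Add(21923, Mul(-1, 7158)), Pow(-29729, -1)), Mul(-36126, Pow(Add(Rational(-2, 15), Mul(Rational(-2, 15), -136)), -1))) = Add(Mul(Add(21923, -7158), Rational(-1, 29729)), Mul(-36126, Pow(Add(Rational(-2, 15), Rational(272, 15)), -1))) = Add(Mul(14765, Rational(-1, 29729)), Mul(-36126, Pow(18, -1))) = Add(Rational(-14765, 29729), Mul(-36126, Rational(1, 18))) = Add(Rational(-14765, 29729), -2007) = Rational(-59680868, 29729)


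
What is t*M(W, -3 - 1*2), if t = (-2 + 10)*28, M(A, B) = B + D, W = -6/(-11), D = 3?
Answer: -448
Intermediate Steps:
W = 6/11 (W = -6*(-1/11) = 6/11 ≈ 0.54545)
M(A, B) = 3 + B (M(A, B) = B + 3 = 3 + B)
t = 224 (t = 8*28 = 224)
t*M(W, -3 - 1*2) = 224*(3 + (-3 - 1*2)) = 224*(3 + (-3 - 2)) = 224*(3 - 5) = 224*(-2) = -448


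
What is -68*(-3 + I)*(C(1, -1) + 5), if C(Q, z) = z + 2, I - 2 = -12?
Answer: 5304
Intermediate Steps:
I = -10 (I = 2 - 12 = -10)
C(Q, z) = 2 + z
-68*(-3 + I)*(C(1, -1) + 5) = -68*(-3 - 10)*((2 - 1) + 5) = -(-884)*(1 + 5) = -(-884)*6 = -68*(-78) = 5304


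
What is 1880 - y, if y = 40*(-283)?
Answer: 13200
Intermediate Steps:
y = -11320
1880 - y = 1880 - 1*(-11320) = 1880 + 11320 = 13200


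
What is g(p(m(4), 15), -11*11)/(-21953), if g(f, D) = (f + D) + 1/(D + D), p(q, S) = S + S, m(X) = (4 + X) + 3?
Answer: 22023/5312626 ≈ 0.0041454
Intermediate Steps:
m(X) = 7 + X
p(q, S) = 2*S
g(f, D) = D + f + 1/(2*D) (g(f, D) = (D + f) + 1/(2*D) = D + f + 1/(2*D))
g(p(m(4), 15), -11*11)/(-21953) = (-11*11 + 2*15 + 1/(2*((-11*11))))/(-21953) = (-121 + 30 + (½)/(-121))*(-1/21953) = (-121 + 30 + (½)*(-1/121))*(-1/21953) = (-121 + 30 - 1/242)*(-1/21953) = -22023/242*(-1/21953) = 22023/5312626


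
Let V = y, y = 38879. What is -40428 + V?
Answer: -1549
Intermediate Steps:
V = 38879
-40428 + V = -40428 + 38879 = -1549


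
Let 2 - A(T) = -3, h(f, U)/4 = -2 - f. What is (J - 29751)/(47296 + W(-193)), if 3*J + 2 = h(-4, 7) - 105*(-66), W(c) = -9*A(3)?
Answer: -27439/47251 ≈ -0.58071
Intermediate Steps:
h(f, U) = -8 - 4*f (h(f, U) = 4*(-2 - f) = -8 - 4*f)
A(T) = 5 (A(T) = 2 - 1*(-3) = 2 + 3 = 5)
W(c) = -45 (W(c) = -9*5 = -45)
J = 2312 (J = -⅔ + ((-8 - 4*(-4)) - 105*(-66))/3 = -⅔ + ((-8 + 16) + 6930)/3 = -⅔ + (8 + 6930)/3 = -⅔ + (⅓)*6938 = -⅔ + 6938/3 = 2312)
(J - 29751)/(47296 + W(-193)) = (2312 - 29751)/(47296 - 45) = -27439/47251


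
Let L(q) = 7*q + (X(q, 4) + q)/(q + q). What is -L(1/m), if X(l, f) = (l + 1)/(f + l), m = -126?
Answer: 68863/4527 ≈ 15.212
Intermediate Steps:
X(l, f) = (1 + l)/(f + l)
L(q) = 7*q + (q + (1 + q)/(4 + q))/(2*q) (L(q) = 7*q + ((1 + q)/(4 + q) + q)/(q + q) = 7*q + (q + (1 + q)/(4 + q))/((2*q)) = 7*q + (q + (1 + q)/(4 + q))*(1/(2*q)) = 7*q + (q + (1 + q)/(4 + q))/(2*q))
-L(1/m) = -(1 + 1/(-126) + (1 + 14/(-126))*(4 + 1/(-126))/(-126))/(2*(1/(-126))*(4 + 1/(-126))) = -(1 - 1/126 - (1 + 14*(-1/126))*(4 - 1/126)/126)/(2*(-1/126)*(4 - 1/126)) = -(-126)*(1 - 1/126 - 1/126*(1 - 1/9)*503/126)/(2*503/126) = -(-126)*126*(1 - 1/126 - 1/126*8/9*503/126)/(2*503) = -(-126)*126*(1 - 1/126 - 1006/35721)/(2*503) = -(-126)*126*68863/(2*503*71442) = -1*(-68863/4527) = 68863/4527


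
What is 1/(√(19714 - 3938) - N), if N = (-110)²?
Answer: -3025/36598556 - √986/36598556 ≈ -8.3511e-5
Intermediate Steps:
N = 12100
1/(√(19714 - 3938) - N) = 1/(√(19714 - 3938) - 1*12100) = 1/(√15776 - 12100) = 1/(4*√986 - 12100) = 1/(-12100 + 4*√986)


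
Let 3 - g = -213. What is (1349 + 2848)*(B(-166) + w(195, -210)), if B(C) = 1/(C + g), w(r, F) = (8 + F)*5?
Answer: -211944303/50 ≈ -4.2389e+6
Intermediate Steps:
g = 216 (g = 3 - 1*(-213) = 3 + 213 = 216)
w(r, F) = 40 + 5*F
B(C) = 1/(216 + C) (B(C) = 1/(C + 216) = 1/(216 + C))
(1349 + 2848)*(B(-166) + w(195, -210)) = (1349 + 2848)*(1/(216 - 166) + (40 + 5*(-210))) = 4197*(1/50 + (40 - 1050)) = 4197*(1/50 - 1010) = 4197*(-50499/50) = -211944303/50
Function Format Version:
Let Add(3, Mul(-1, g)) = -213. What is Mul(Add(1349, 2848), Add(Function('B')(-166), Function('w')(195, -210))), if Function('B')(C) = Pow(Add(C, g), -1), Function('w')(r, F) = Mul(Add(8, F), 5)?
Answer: Rational(-211944303, 50) ≈ -4.2389e+6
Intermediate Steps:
g = 216 (g = Add(3, Mul(-1, -213)) = Add(3, 213) = 216)
Function('w')(r, F) = Add(40, Mul(5, F))
Function('B')(C) = Pow(Add(216, C), -1) (Function('B')(C) = Pow(Add(C, 216), -1) = Pow(Add(216, C), -1))
Mul(Add(1349, 2848), Add(Function('B')(-166), Function('w')(195, -210))) = Mul(Add(1349, 2848), Add(Pow(Add(216, -166), -1), Add(40, Mul(5, -210)))) = Mul(4197, Add(Pow(50, -1), Add(40, -1050))) = Mul(4197, Add(Rational(1, 50), -1010)) = Mul(4197, Rational(-50499, 50)) = Rational(-211944303, 50)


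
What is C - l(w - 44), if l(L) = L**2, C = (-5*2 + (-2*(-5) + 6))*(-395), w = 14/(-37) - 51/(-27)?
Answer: -463001131/110889 ≈ -4175.4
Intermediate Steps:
w = 503/333 (w = 14*(-1/37) - 51*(-1/27) = -14/37 + 17/9 = 503/333 ≈ 1.5105)
C = -2370 (C = (-10 + (10 + 6))*(-395) = (-10 + 16)*(-395) = 6*(-395) = -2370)
C - l(w - 44) = -2370 - (503/333 - 44)**2 = -2370 - (-14149/333)**2 = -2370 - 1*200194201/110889 = -2370 - 200194201/110889 = -463001131/110889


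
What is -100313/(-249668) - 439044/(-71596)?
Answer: 29199311735/4468807532 ≈ 6.5340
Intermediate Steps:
-100313/(-249668) - 439044/(-71596) = -100313*(-1/249668) - 439044*(-1/71596) = 100313/249668 + 109761/17899 = 29199311735/4468807532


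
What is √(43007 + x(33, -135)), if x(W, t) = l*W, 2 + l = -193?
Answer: 2*√9143 ≈ 191.24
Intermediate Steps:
l = -195 (l = -2 - 193 = -195)
x(W, t) = -195*W
√(43007 + x(33, -135)) = √(43007 - 195*33) = √(43007 - 6435) = √36572 = 2*√9143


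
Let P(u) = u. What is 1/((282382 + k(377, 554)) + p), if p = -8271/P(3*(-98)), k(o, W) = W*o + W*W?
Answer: 98/78222045 ≈ 1.2528e-6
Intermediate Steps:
k(o, W) = W**2 + W*o (k(o, W) = W*o + W**2 = W**2 + W*o)
p = 2757/98 (p = -8271/(3*(-98)) = -8271/(-294) = -8271*(-1/294) = 2757/98 ≈ 28.133)
1/((282382 + k(377, 554)) + p) = 1/((282382 + 554*(554 + 377)) + 2757/98) = 1/((282382 + 554*931) + 2757/98) = 1/((282382 + 515774) + 2757/98) = 1/(798156 + 2757/98) = 1/(78222045/98) = 98/78222045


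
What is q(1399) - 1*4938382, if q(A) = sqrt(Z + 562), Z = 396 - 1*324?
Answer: -4938382 + sqrt(634) ≈ -4.9384e+6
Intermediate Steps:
Z = 72 (Z = 396 - 324 = 72)
q(A) = sqrt(634) (q(A) = sqrt(72 + 562) = sqrt(634))
q(1399) - 1*4938382 = sqrt(634) - 1*4938382 = sqrt(634) - 4938382 = -4938382 + sqrt(634)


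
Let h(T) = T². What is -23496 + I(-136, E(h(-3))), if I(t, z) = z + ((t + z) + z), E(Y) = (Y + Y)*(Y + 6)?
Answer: -22822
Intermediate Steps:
E(Y) = 2*Y*(6 + Y) (E(Y) = (2*Y)*(6 + Y) = 2*Y*(6 + Y))
I(t, z) = t + 3*z (I(t, z) = z + (t + 2*z) = t + 3*z)
-23496 + I(-136, E(h(-3))) = -23496 + (-136 + 3*(2*(-3)²*(6 + (-3)²))) = -23496 + (-136 + 3*(2*9*(6 + 9))) = -23496 + (-136 + 3*(2*9*15)) = -23496 + (-136 + 3*270) = -23496 + (-136 + 810) = -23496 + 674 = -22822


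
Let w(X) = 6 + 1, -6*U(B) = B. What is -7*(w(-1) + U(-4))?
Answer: -161/3 ≈ -53.667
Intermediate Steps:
U(B) = -B/6
w(X) = 7
-7*(w(-1) + U(-4)) = -7*(7 - 1/6*(-4)) = -7*(7 + 2/3) = -7*23/3 = -161/3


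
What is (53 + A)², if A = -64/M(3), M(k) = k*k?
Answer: 170569/81 ≈ 2105.8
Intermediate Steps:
M(k) = k²
A = -64/9 (A = -64/(3²) = -64/9 ≈ -7.1111)
(53 + A)² = (53 - 64/9)² = (413/9)² = 170569/81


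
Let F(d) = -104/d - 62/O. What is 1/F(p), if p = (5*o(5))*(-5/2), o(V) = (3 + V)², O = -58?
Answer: 2900/3477 ≈ 0.83405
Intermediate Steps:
p = -800 (p = (5*(3 + 5)²)*(-5/2) = (5*8²)*(-5*½) = (5*64)*(-5/2) = 320*(-5/2) = -800)
F(d) = 31/29 - 104/d (F(d) = -104/d - 62/(-58) = -104/d - 62*(-1/58) = -104/d + 31/29 = 31/29 - 104/d)
1/F(p) = 1/(31/29 - 104/(-800)) = 1/(31/29 - 104*(-1/800)) = 1/(31/29 + 13/100) = 1/(3477/2900) = 2900/3477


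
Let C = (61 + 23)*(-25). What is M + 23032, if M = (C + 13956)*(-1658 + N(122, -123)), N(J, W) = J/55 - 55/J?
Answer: -65802494528/3355 ≈ -1.9613e+7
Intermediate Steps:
C = -2100 (C = 84*(-25) = -2100)
N(J, W) = -55/J + J/55 (N(J, W) = J*(1/55) - 55/J = J/55 - 55/J = -55/J + J/55)
M = -65879766888/3355 (M = (-2100 + 13956)*(-1658 + (-55/122 + (1/55)*122)) = 11856*(-1658 + (-55*1/122 + 122/55)) = 11856*(-1658 + (-55/122 + 122/55)) = 11856*(-1658 + 11859/6710) = 11856*(-11113321/6710) = -65879766888/3355 ≈ -1.9636e+7)
M + 23032 = -65879766888/3355 + 23032 = -65802494528/3355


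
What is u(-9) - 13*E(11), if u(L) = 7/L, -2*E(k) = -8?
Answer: -475/9 ≈ -52.778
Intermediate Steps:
E(k) = 4 (E(k) = -1/2*(-8) = 4)
u(-9) - 13*E(11) = 7/(-9) - 13*4 = 7*(-1/9) - 52 = -7/9 - 52 = -475/9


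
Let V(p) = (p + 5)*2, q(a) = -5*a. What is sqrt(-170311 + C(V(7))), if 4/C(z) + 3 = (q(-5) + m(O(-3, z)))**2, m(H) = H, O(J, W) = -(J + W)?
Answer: I*sqrt(28782507)/13 ≈ 412.69*I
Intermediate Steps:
O(J, W) = -J - W
V(p) = 10 + 2*p (V(p) = (5 + p)*2 = 10 + 2*p)
C(z) = 4/(-3 + (28 - z)**2) (C(z) = 4/(-3 + (-5*(-5) + (-1*(-3) - z))**2) = 4/(-3 + (25 + (3 - z))**2) = 4/(-3 + (28 - z)**2))
sqrt(-170311 + C(V(7))) = sqrt(-170311 + 4/(-3 + (-28 + (10 + 2*7))**2)) = sqrt(-170311 + 4/(-3 + (-28 + (10 + 14))**2)) = sqrt(-170311 + 4/(-3 + (-28 + 24)**2)) = sqrt(-170311 + 4/(-3 + (-4)**2)) = sqrt(-170311 + 4/(-3 + 16)) = sqrt(-170311 + 4/13) = sqrt(-2214039/13) = I*sqrt(28782507)/13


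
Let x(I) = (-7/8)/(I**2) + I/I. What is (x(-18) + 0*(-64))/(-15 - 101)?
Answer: -2585/300672 ≈ -0.0085974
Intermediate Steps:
x(I) = 1 - 7/(8*I**2) (x(I) = (-7*1/8)/I**2 + 1 = -7/(8*I**2) + 1 = 1 - 7/(8*I**2))
(x(-18) + 0*(-64))/(-15 - 101) = ((1 - 7/8/(-18)**2) + 0*(-64))/(-15 - 101) = ((1 - 7/8*1/324) + 0)/(-116) = ((1 - 7/2592) + 0)*(-1/116) = (2585/2592 + 0)*(-1/116) = (2585/2592)*(-1/116) = -2585/300672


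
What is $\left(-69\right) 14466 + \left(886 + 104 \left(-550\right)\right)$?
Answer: $-1054468$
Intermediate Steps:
$\left(-69\right) 14466 + \left(886 + 104 \left(-550\right)\right) = -998154 + \left(886 - 57200\right) = -998154 - 56314 = -1054468$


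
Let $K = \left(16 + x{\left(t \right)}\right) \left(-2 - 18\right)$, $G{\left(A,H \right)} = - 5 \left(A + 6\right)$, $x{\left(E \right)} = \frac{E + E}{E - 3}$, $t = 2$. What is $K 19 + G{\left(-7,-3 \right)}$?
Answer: $-4555$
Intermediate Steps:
$x{\left(E \right)} = \frac{2 E}{-3 + E}$
$G{\left(A,H \right)} = -30 - 5 A$ ($G{\left(A,H \right)} = - 5 \left(6 + A\right) = -30 - 5 A$)
$K = -240$ ($K = \left(16 + 2 \cdot 2 \frac{1}{-3 + 2}\right) \left(-2 - 18\right) = \left(16 + 2 \cdot 2 \frac{1}{-1}\right) \left(-20\right) = \left(16 + 2 \cdot 2 \left(-1\right)\right) \left(-20\right) = \left(16 - 4\right) \left(-20\right) = 12 \left(-20\right) = -240$)
$K 19 + G{\left(-7,-3 \right)} = \left(-240\right) 19 - -5 = -4560 + \left(-30 + 35\right) = -4560 + 5 = -4555$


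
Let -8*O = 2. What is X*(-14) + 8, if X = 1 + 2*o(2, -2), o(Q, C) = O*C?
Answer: -20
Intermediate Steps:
O = -1/4 (O = -1/8*2 = -1/4 ≈ -0.25000)
o(Q, C) = -C/4
X = 2 (X = 1 + 2*(-1/4*(-2)) = 1 + 2*(1/2) = 1 + 1 = 2)
X*(-14) + 8 = 2*(-14) + 8 = -28 + 8 = -20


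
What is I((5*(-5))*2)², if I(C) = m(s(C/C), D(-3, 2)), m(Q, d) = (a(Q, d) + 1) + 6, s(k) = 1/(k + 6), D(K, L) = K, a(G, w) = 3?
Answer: 100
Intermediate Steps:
s(k) = 1/(6 + k)
m(Q, d) = 10 (m(Q, d) = (3 + 1) + 6 = 4 + 6 = 10)
I(C) = 10
I((5*(-5))*2)² = 10² = 100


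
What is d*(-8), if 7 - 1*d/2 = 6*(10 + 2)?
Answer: 1040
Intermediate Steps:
d = -130 (d = 14 - 12*(10 + 2) = 14 - 12*12 = 14 - 2*72 = 14 - 144 = -130)
d*(-8) = -130*(-8) = 1040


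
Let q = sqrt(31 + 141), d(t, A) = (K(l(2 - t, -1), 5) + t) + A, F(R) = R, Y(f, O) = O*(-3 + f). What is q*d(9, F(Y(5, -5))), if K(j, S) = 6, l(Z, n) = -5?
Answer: 10*sqrt(43) ≈ 65.574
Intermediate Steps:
d(t, A) = 6 + A + t (d(t, A) = (6 + t) + A = 6 + A + t)
q = 2*sqrt(43) (q = sqrt(172) = 2*sqrt(43) ≈ 13.115)
q*d(9, F(Y(5, -5))) = (2*sqrt(43))*(6 - 5*(-3 + 5) + 9) = (2*sqrt(43))*(6 - 5*2 + 9) = (2*sqrt(43))*(6 - 10 + 9) = (2*sqrt(43))*5 = 10*sqrt(43)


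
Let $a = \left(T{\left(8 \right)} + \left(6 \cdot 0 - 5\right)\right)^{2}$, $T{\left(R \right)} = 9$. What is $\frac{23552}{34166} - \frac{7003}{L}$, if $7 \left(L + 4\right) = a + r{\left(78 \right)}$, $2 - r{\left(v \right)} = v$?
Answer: $\frac{76223821}{136664} \approx 557.75$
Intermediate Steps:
$r{\left(v \right)} = 2 - v$
$a = 16$ ($a = \left(9 + \left(6 \cdot 0 - 5\right)\right)^{2} = \left(9 + \left(0 - 5\right)\right)^{2} = \left(9 - 5\right)^{2} = 4^{2} = 16$)
$L = - \frac{88}{7}$ ($L = -4 + \frac{16 + \left(2 - 78\right)}{7} = -4 + \frac{16 - 76}{7} = -4 + \frac{1}{7} \left(-60\right) = -4 - \frac{60}{7} = - \frac{88}{7} \approx -12.571$)
$\frac{23552}{34166} - \frac{7003}{L} = \frac{23552}{34166} - \frac{7003}{- \frac{88}{7}} = 23552 \cdot \frac{1}{34166} - - \frac{49021}{88} = \frac{11776}{17083} + \frac{49021}{88} = \frac{76223821}{136664}$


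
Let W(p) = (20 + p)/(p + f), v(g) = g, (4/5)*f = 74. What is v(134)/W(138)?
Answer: 30887/158 ≈ 195.49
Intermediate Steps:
f = 185/2 (f = (5/4)*74 = 185/2 ≈ 92.500)
W(p) = (20 + p)/(185/2 + p) (W(p) = (20 + p)/(p + 185/2) = (20 + p)/(185/2 + p))
v(134)/W(138) = 134/((2*(20 + 138)/(185 + 2*138))) = 134/((2*158/(185 + 276))) = 134/((2*158/461)) = 134/((2*(1/461)*158)) = 134/(316/461) = 134*(461/316) = 30887/158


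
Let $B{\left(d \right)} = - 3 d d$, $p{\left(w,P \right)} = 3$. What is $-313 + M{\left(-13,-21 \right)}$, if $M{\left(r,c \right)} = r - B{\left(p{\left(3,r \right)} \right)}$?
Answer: $-299$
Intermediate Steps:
$B{\left(d \right)} = - 3 d^{2}$
$M{\left(r,c \right)} = 27 + r$ ($M{\left(r,c \right)} = r - - 3 \cdot 3^{2} = r - \left(-3\right) 9 = r - -27 = r + 27 = 27 + r$)
$-313 + M{\left(-13,-21 \right)} = -313 + \left(27 - 13\right) = -313 + 14 = -299$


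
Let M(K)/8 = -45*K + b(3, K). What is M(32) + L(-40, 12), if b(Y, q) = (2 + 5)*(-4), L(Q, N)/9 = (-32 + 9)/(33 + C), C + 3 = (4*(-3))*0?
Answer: -117509/10 ≈ -11751.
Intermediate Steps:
C = -3 (C = -3 + (4*(-3))*0 = -3 - 12*0 = -3 + 0 = -3)
L(Q, N) = -69/10 (L(Q, N) = 9*((-32 + 9)/(33 - 3)) = 9*(-23/30) = -69/10)
b(Y, q) = -28 (b(Y, q) = 7*(-4) = -28)
M(K) = -224 - 360*K (M(K) = 8*(-45*K - 28) = 8*(-28 - 45*K) = -224 - 360*K)
M(32) + L(-40, 12) = (-224 - 360*32) - 69/10 = (-224 - 11520) - 69/10 = -11744 - 69/10 = -117509/10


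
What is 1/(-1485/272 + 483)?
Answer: 272/129891 ≈ 0.0020941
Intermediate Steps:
1/(-1485/272 + 483) = 1/(129891/272) = 272/129891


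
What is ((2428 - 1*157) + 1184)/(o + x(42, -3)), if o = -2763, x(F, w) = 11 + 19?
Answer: -3455/2733 ≈ -1.2642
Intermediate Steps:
x(F, w) = 30
((2428 - 1*157) + 1184)/(o + x(42, -3)) = ((2428 - 1*157) + 1184)/(-2763 + 30) = ((2428 - 157) + 1184)/(-2733) = (2271 + 1184)*(-1/2733) = 3455*(-1/2733) = -3455/2733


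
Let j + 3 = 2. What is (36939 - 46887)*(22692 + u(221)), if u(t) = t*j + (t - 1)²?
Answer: -705024708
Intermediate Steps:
j = -1 (j = -3 + 2 = -1)
u(t) = (-1 + t)² - t (u(t) = t*(-1) + (t - 1)² = -t + (-1 + t)² = (-1 + t)² - t)
(36939 - 46887)*(22692 + u(221)) = (36939 - 46887)*(22692 + ((-1 + 221)² - 1*221)) = -9948*(22692 + (220² - 221)) = -9948*(22692 + (48400 - 221)) = -9948*(22692 + 48179) = -9948*70871 = -705024708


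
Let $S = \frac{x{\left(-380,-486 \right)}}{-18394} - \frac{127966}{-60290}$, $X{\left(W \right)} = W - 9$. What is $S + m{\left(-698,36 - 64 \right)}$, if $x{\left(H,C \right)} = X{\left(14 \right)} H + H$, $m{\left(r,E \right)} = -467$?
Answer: $- \frac{128849927904}{277243565} \approx -464.75$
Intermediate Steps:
$X{\left(W \right)} = -9 + W$
$x{\left(H,C \right)} = 6 H$ ($x{\left(H,C \right)} = \left(-9 + 14\right) H + H = 5 H + H = 6 H$)
$S = \frac{622816951}{277243565}$ ($S = \frac{6 \left(-380\right)}{-18394} - \frac{127966}{-60290} = \left(-2280\right) \left(- \frac{1}{18394}\right) - - \frac{63983}{30145} = \frac{1140}{9197} + \frac{63983}{30145} = \frac{622816951}{277243565} \approx 2.2465$)
$S + m{\left(-698,36 - 64 \right)} = \frac{622816951}{277243565} - 467 = - \frac{128849927904}{277243565}$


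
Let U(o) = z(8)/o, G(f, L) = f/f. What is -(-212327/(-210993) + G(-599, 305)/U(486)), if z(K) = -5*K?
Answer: 47024759/4219860 ≈ 11.144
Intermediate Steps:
G(f, L) = 1
U(o) = -40/o (U(o) = (-5*8)/o = -40/o)
-(-212327/(-210993) + G(-599, 305)/U(486)) = -(-212327/(-210993) + 1/(-40/486)) = -(-212327*(-1/210993) + 1/(-40*1/486)) = -(212327/210993 + 1/(-20/243)) = -(212327/210993 + 1*(-243/20)) = -(212327/210993 - 243/20) = -1*(-47024759/4219860) = 47024759/4219860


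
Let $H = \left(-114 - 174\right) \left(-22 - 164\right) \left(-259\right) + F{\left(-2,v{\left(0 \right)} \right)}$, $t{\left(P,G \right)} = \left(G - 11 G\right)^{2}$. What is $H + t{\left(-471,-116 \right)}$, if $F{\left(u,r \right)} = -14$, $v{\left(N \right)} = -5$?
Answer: $-12528526$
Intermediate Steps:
$t{\left(P,G \right)} = 100 G^{2}$ ($t{\left(P,G \right)} = \left(- 10 G\right)^{2} = 100 G^{2}$)
$H = -13874126$ ($H = \left(-114 - 174\right) \left(-22 - 164\right) \left(-259\right) - 14 = \left(-288\right) \left(-186\right) \left(-259\right) - 14 = 53568 \left(-259\right) - 14 = -13874112 - 14 = -13874126$)
$H + t{\left(-471,-116 \right)} = -13874126 + 100 \left(-116\right)^{2} = -13874126 + 100 \cdot 13456 = -13874126 + 1345600 = -12528526$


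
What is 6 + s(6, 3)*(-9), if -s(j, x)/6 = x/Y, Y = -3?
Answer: -48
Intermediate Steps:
s(j, x) = 2*x (s(j, x) = -6*x/(-3) = -6*x*(-1)/3 = -(-2)*x = 2*x)
6 + s(6, 3)*(-9) = 6 + (2*3)*(-9) = 6 + 6*(-9) = 6 - 54 = -48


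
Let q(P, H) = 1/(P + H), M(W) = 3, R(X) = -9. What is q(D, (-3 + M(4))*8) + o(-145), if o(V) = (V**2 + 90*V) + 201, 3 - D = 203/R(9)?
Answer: 1880489/230 ≈ 8176.0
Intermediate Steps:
D = 230/9 (D = 3 - 203/(-9) = 3 - 203*(-1)/9 = 3 - 1*(-203/9) = 3 + 203/9 = 230/9 ≈ 25.556)
q(P, H) = 1/(H + P)
o(V) = 201 + V**2 + 90*V
q(D, (-3 + M(4))*8) + o(-145) = 1/((-3 + 3)*8 + 230/9) + (201 + (-145)**2 + 90*(-145)) = 1/(0*8 + 230/9) + (201 + 21025 - 13050) = 1/(0 + 230/9) + 8176 = 1/(230/9) + 8176 = 9/230 + 8176 = 1880489/230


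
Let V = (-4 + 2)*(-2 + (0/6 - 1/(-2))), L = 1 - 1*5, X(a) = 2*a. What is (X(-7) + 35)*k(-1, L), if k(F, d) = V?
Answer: 63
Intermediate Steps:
L = -4 (L = 1 - 5 = -4)
V = 3 (V = -2*(-2 + (0*(⅙) - 1*(-½))) = -2*(-2 + (0 + ½)) = -2*(-2 + ½) = -2*(-3/2) = 3)
k(F, d) = 3
(X(-7) + 35)*k(-1, L) = (2*(-7) + 35)*3 = (-14 + 35)*3 = 21*3 = 63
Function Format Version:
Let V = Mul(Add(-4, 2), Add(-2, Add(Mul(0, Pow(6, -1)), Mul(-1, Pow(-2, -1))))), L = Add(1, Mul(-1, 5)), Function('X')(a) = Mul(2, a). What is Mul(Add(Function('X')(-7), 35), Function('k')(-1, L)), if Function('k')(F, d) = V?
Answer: 63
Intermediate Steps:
L = -4 (L = Add(1, -5) = -4)
V = 3 (V = Mul(-2, Add(-2, Add(Mul(0, Rational(1, 6)), Mul(-1, Rational(-1, 2))))) = Mul(-2, Add(-2, Add(0, Rational(1, 2)))) = Mul(-2, Add(-2, Rational(1, 2))) = Mul(-2, Rational(-3, 2)) = 3)
Function('k')(F, d) = 3
Mul(Add(Function('X')(-7), 35), Function('k')(-1, L)) = Mul(Add(Mul(2, -7), 35), 3) = Mul(Add(-14, 35), 3) = Mul(21, 3) = 63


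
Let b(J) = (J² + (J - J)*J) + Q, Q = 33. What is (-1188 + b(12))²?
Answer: 1022121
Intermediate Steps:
b(J) = 33 + J² (b(J) = (J² + (J - J)*J) + 33 = (J² + 0*J) + 33 = (J² + 0) + 33 = J² + 33 = 33 + J²)
(-1188 + b(12))² = (-1188 + (33 + 12²))² = (-1188 + (33 + 144))² = (-1188 + 177)² = (-1011)² = 1022121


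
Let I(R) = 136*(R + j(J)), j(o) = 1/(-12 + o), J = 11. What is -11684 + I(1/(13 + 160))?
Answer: -2044724/173 ≈ -11819.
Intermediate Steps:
I(R) = -136 + 136*R (I(R) = 136*(R + 1/(-12 + 11)) = 136*(R + 1/(-1)) = 136*(R - 1) = 136*(-1 + R) = -136 + 136*R)
-11684 + I(1/(13 + 160)) = -11684 + (-136 + 136/(13 + 160)) = -11684 + (-136 + 136/173) = -11684 - 23392/173 = -2044724/173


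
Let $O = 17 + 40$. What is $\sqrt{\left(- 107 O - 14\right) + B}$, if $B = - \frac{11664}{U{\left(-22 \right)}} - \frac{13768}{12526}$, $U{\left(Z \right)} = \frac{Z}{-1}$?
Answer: $\frac{i \sqrt{31535388324957}}{68893} \approx 81.512 i$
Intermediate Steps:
$U{\left(Z \right)} = - Z$ ($U{\left(Z \right)} = Z \left(-1\right) = - Z$)
$O = 57$
$B = - \frac{36601540}{68893}$ ($B = - \frac{11664}{\left(-1\right) \left(-22\right)} - \frac{13768}{12526} = - \frac{11664}{22} - \frac{6884}{6263} = \left(-11664\right) \frac{1}{22} - \frac{6884}{6263} = - \frac{5832}{11} - \frac{6884}{6263} = - \frac{36601540}{68893} \approx -531.28$)
$\sqrt{\left(- 107 O - 14\right) + B} = \sqrt{\left(\left(-107\right) 57 - 14\right) - \frac{36601540}{68893}} = \sqrt{\left(-6099 - 14\right) - \frac{36601540}{68893}} = \sqrt{-6113 - \frac{36601540}{68893}} = \sqrt{- \frac{457744449}{68893}} = \frac{i \sqrt{31535388324957}}{68893}$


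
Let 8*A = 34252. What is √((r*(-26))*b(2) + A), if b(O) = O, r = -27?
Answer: √22742/2 ≈ 75.402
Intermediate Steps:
A = 8563/2 (A = (⅛)*34252 = 8563/2 ≈ 4281.5)
√((r*(-26))*b(2) + A) = √(-27*(-26)*2 + 8563/2) = √(702*2 + 8563/2) = √(1404 + 8563/2) = √(11371/2) = √22742/2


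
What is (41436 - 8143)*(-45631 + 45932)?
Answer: 10021193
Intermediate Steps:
(41436 - 8143)*(-45631 + 45932) = 33293*301 = 10021193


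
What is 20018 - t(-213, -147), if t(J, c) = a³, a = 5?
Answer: 19893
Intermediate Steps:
t(J, c) = 125 (t(J, c) = 5³ = 125)
20018 - t(-213, -147) = 20018 - 1*125 = 20018 - 125 = 19893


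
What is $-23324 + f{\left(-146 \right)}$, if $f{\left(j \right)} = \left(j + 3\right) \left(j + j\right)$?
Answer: $18432$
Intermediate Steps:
$f{\left(j \right)} = 2 j \left(3 + j\right)$ ($f{\left(j \right)} = \left(3 + j\right) 2 j = 2 j \left(3 + j\right)$)
$-23324 + f{\left(-146 \right)} = -23324 + 2 \left(-146\right) \left(3 - 146\right) = -23324 + 2 \left(-146\right) \left(-143\right) = -23324 + 41756 = 18432$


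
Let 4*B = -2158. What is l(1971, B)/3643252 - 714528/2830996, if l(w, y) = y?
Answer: -1302366443699/5157015919496 ≈ -0.25254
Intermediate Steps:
B = -1079/2 (B = (1/4)*(-2158) = -1079/2 ≈ -539.50)
l(1971, B)/3643252 - 714528/2830996 = -1079/2/3643252 - 714528/2830996 = -1079/2*1/3643252 - 714528*1/2830996 = -1079/7286504 - 178632/707749 = -1302366443699/5157015919496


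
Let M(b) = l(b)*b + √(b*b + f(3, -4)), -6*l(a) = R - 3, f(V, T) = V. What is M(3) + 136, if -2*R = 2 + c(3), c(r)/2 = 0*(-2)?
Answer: 138 + 2*√3 ≈ 141.46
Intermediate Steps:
c(r) = 0 (c(r) = 2*(0*(-2)) = 2*0 = 0)
R = -1 (R = -(2 + 0)/2 = -½*2 = -1)
l(a) = ⅔ (l(a) = -(-1 - 3)/6 = -⅙*(-4) = ⅔)
M(b) = √(3 + b²) + 2*b/3 (M(b) = 2*b/3 + √(b*b + 3) = 2*b/3 + √(b² + 3) = 2*b/3 + √(3 + b²) = √(3 + b²) + 2*b/3)
M(3) + 136 = (√(3 + 3²) + (⅔)*3) + 136 = (√(3 + 9) + 2) + 136 = (√12 + 2) + 136 = (2*√3 + 2) + 136 = (2 + 2*√3) + 136 = 138 + 2*√3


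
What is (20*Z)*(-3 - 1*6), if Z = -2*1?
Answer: 360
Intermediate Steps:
Z = -2
(20*Z)*(-3 - 1*6) = (20*(-2))*(-3 - 1*6) = -40*(-3 - 6) = -40*(-9) = 360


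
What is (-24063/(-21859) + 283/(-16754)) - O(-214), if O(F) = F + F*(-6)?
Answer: -391464518615/366225686 ≈ -1068.9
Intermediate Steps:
O(F) = -5*F (O(F) = F - 6*F = -5*F)
(-24063/(-21859) + 283/(-16754)) - O(-214) = (-24063/(-21859) + 283/(-16754)) - (-5)*(-214) = (-24063*(-1/21859) + 283*(-1/16754)) - 1*1070 = (24063/21859 - 283/16754) - 1070 = 396965405/366225686 - 1070 = -391464518615/366225686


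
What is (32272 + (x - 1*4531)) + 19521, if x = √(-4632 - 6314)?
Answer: 47262 + I*√10946 ≈ 47262.0 + 104.62*I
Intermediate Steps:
x = I*√10946 (x = √(-10946) = I*√10946 ≈ 104.62*I)
(32272 + (x - 1*4531)) + 19521 = (32272 + (I*√10946 - 1*4531)) + 19521 = (32272 + (I*√10946 - 4531)) + 19521 = (32272 + (-4531 + I*√10946)) + 19521 = (27741 + I*√10946) + 19521 = 47262 + I*√10946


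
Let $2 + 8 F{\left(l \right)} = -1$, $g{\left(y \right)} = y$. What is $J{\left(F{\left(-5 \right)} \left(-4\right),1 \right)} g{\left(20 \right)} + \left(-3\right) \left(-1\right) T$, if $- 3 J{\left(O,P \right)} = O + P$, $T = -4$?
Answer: $- \frac{86}{3} \approx -28.667$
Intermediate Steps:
$F{\left(l \right)} = - \frac{3}{8}$ ($F{\left(l \right)} = - \frac{1}{4} + \frac{1}{8} \left(-1\right) = - \frac{1}{4} - \frac{1}{8} = - \frac{3}{8}$)
$J{\left(O,P \right)} = - \frac{O}{3} - \frac{P}{3}$ ($J{\left(O,P \right)} = - \frac{O + P}{3} = - \frac{O}{3} - \frac{P}{3}$)
$J{\left(F{\left(-5 \right)} \left(-4\right),1 \right)} g{\left(20 \right)} + \left(-3\right) \left(-1\right) T = \left(- \frac{\left(- \frac{3}{8}\right) \left(-4\right)}{3} - \frac{1}{3}\right) 20 + \left(-3\right) \left(-1\right) \left(-4\right) = \left(\left(- \frac{1}{3}\right) \frac{3}{2} - \frac{1}{3}\right) 20 + 3 \left(-4\right) = \left(- \frac{1}{2} - \frac{1}{3}\right) 20 - 12 = \left(- \frac{5}{6}\right) 20 - 12 = - \frac{50}{3} - 12 = - \frac{86}{3}$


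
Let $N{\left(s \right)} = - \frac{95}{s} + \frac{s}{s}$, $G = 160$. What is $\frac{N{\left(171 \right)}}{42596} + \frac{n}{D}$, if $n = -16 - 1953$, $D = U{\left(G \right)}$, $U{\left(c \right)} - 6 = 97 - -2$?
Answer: $- \frac{62903608}{3354435} \approx -18.752$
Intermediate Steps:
$N{\left(s \right)} = 1 - \frac{95}{s}$ ($N{\left(s \right)} = - \frac{95}{s} + 1 = 1 - \frac{95}{s}$)
$U{\left(c \right)} = 105$ ($U{\left(c \right)} = 6 + \left(97 - -2\right) = 6 + \left(97 + 2\right) = 6 + 99 = 105$)
$D = 105$
$n = -1969$ ($n = -16 - 1953 = -1969$)
$\frac{N{\left(171 \right)}}{42596} + \frac{n}{D} = \frac{\frac{1}{171} \left(-95 + 171\right)}{42596} - \frac{1969}{105} = \frac{1}{171} \cdot 76 \cdot \frac{1}{42596} - \frac{1969}{105} = \frac{4}{9} \cdot \frac{1}{42596} - \frac{1969}{105} = \frac{1}{95841} - \frac{1969}{105} = - \frac{62903608}{3354435}$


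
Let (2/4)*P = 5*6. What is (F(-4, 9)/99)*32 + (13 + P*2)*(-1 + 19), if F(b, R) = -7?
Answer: 236782/99 ≈ 2391.7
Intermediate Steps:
P = 60 (P = 2*(5*6) = 2*30 = 60)
(F(-4, 9)/99)*32 + (13 + P*2)*(-1 + 19) = -7/99*32 + (13 + 60*2)*(-1 + 19) = -7*1/99*32 + (13 + 120)*18 = -7/99*32 + 133*18 = -224/99 + 2394 = 236782/99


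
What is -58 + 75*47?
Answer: 3467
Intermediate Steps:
-58 + 75*47 = -58 + 3525 = 3467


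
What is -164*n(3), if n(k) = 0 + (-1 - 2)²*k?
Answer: -4428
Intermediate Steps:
n(k) = 9*k (n(k) = 0 + (-3)²*k = 0 + 9*k = 9*k)
-164*n(3) = -1476*3 = -164*27 = -4428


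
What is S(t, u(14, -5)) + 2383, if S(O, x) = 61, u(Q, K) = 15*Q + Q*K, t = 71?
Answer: 2444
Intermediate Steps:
u(Q, K) = 15*Q + K*Q
S(t, u(14, -5)) + 2383 = 61 + 2383 = 2444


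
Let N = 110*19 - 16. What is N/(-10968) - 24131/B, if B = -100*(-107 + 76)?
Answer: -8471819/1062525 ≈ -7.9733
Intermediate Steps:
N = 2074 (N = 2090 - 16 = 2074)
B = 3100 (B = -100*(-31) = 3100)
N/(-10968) - 24131/B = 2074/(-10968) - 24131/3100 = 2074*(-1/10968) - 24131*1/3100 = -1037/5484 - 24131/3100 = -8471819/1062525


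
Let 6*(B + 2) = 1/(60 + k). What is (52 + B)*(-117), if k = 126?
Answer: -725413/124 ≈ -5850.1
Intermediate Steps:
B = -2231/1116 (B = -2 + 1/(6*(60 + 126)) = -2 + (1/6)/186 = -2 + (1/6)*(1/186) = -2 + 1/1116 = -2231/1116 ≈ -1.9991)
(52 + B)*(-117) = (52 - 2231/1116)*(-117) = (55801/1116)*(-117) = -725413/124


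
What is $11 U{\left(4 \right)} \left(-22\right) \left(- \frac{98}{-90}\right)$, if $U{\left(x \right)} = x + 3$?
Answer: $- \frac{83006}{45} \approx -1844.6$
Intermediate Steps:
$U{\left(x \right)} = 3 + x$
$11 U{\left(4 \right)} \left(-22\right) \left(- \frac{98}{-90}\right) = 11 \left(3 + 4\right) \left(-22\right) \left(- \frac{98}{-90}\right) = 11 \cdot 7 \left(-22\right) \left(\left(-98\right) \left(- \frac{1}{90}\right)\right) = 11 \left(-154\right) \frac{49}{45} = \left(-1694\right) \frac{49}{45} = - \frac{83006}{45}$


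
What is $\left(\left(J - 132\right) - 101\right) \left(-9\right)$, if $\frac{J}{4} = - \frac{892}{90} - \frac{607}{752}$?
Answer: $\frac{2333887}{940} \approx 2482.9$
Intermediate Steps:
$J = - \frac{362707}{8460}$ ($J = 4 \left(- \frac{892}{90} - \frac{607}{752}\right) = 4 \left(\left(-892\right) \frac{1}{90} - \frac{607}{752}\right) = 4 \left(- \frac{446}{45} - \frac{607}{752}\right) = 4 \left(- \frac{362707}{33840}\right) = - \frac{362707}{8460} \approx -42.873$)
$\left(\left(J - 132\right) - 101\right) \left(-9\right) = \left(\left(- \frac{362707}{8460} - 132\right) - 101\right) \left(-9\right) = \left(- \frac{1479427}{8460} - 101\right) \left(-9\right) = \left(- \frac{2333887}{8460}\right) \left(-9\right) = \frac{2333887}{940}$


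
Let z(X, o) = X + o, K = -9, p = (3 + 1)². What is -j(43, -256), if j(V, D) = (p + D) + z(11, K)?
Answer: 238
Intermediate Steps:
p = 16 (p = 4² = 16)
j(V, D) = 18 + D (j(V, D) = (16 + D) + (11 - 9) = (16 + D) + 2 = 18 + D)
-j(43, -256) = -(18 - 256) = -1*(-238) = 238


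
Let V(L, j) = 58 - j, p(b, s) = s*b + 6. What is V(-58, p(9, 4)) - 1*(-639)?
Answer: 655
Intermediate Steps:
p(b, s) = 6 + b*s (p(b, s) = b*s + 6 = 6 + b*s)
V(-58, p(9, 4)) - 1*(-639) = (58 - (6 + 9*4)) - 1*(-639) = (58 - (6 + 36)) + 639 = (58 - 1*42) + 639 = (58 - 42) + 639 = 16 + 639 = 655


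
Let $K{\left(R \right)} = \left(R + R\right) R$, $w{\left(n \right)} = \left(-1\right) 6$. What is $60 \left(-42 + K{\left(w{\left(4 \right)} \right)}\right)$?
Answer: $1800$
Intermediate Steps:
$w{\left(n \right)} = -6$
$K{\left(R \right)} = 2 R^{2}$ ($K{\left(R \right)} = 2 R R = 2 R^{2}$)
$60 \left(-42 + K{\left(w{\left(4 \right)} \right)}\right) = 60 \left(-42 + 2 \left(-6\right)^{2}\right) = 60 \left(-42 + 2 \cdot 36\right) = 60 \left(-42 + 72\right) = 60 \cdot 30 = 1800$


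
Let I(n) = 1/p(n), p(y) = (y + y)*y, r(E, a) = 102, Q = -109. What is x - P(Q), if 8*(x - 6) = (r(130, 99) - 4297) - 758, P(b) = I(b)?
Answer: -58276309/95048 ≈ -613.13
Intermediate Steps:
p(y) = 2*y² (p(y) = (2*y)*y = 2*y²)
I(n) = 1/(2*n²)
P(b) = 1/(2*b²)
x = -4905/8 (x = 6 + ((102 - 4297) - 758)/8 = 6 + (-4195 - 758)/8 = 6 + (⅛)*(-4953) = 6 - 4953/8 = -4905/8 ≈ -613.13)
x - P(Q) = -4905/8 - 1/(2*(-109)²) = -4905/8 - 1/(2*11881) = -4905/8 - 1*1/23762 = -4905/8 - 1/23762 = -58276309/95048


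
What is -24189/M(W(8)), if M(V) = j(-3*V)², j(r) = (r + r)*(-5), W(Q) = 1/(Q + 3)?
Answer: -975623/300 ≈ -3252.1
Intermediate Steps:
W(Q) = 1/(3 + Q)
j(r) = -10*r (j(r) = (2*r)*(-5) = -10*r)
M(V) = 900*V² (M(V) = (-(-30)*V)² = (30*V)² = 900*V²)
-24189/M(W(8)) = -24189*(3 + 8)²/900 = -24189/(900*(1/11)²) = -24189/(900*(1/121)) = -24189/900/121 = -24189*121/900 = -975623/300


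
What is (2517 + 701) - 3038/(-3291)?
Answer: 10593476/3291 ≈ 3218.9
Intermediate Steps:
(2517 + 701) - 3038/(-3291) = 3218 - 3038*(-1/3291) = 3218 + 3038/3291 = 10593476/3291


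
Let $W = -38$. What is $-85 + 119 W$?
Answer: $-4607$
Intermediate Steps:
$-85 + 119 W = -85 + 119 \left(-38\right) = -85 - 4522 = -4607$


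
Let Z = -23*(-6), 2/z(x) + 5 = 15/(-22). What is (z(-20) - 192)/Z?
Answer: -12022/8625 ≈ -1.3939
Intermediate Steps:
z(x) = -44/125 (z(x) = 2/(-5 + 15/(-22)) = 2/(-5 + 15*(-1/22)) = 2/(-5 - 15/22) = 2/(-125/22) = 2*(-22/125) = -44/125)
Z = 138
(z(-20) - 192)/Z = (-44/125 - 192)/138 = -24044/125*1/138 = -12022/8625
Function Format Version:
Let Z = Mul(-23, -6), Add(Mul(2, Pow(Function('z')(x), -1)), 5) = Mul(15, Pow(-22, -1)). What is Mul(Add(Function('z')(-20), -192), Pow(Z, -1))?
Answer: Rational(-12022, 8625) ≈ -1.3939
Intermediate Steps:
Function('z')(x) = Rational(-44, 125) (Function('z')(x) = Mul(2, Pow(Add(-5, Mul(15, Pow(-22, -1))), -1)) = Mul(2, Pow(Add(-5, Mul(15, Rational(-1, 22))), -1)) = Mul(2, Pow(Add(-5, Rational(-15, 22)), -1)) = Mul(2, Pow(Rational(-125, 22), -1)) = Mul(2, Rational(-22, 125)) = Rational(-44, 125))
Z = 138
Mul(Add(Function('z')(-20), -192), Pow(Z, -1)) = Mul(Add(Rational(-44, 125), -192), Pow(138, -1)) = Mul(Rational(-24044, 125), Rational(1, 138)) = Rational(-12022, 8625)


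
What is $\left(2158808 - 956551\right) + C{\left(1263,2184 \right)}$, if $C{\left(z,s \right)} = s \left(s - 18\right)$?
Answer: $5932801$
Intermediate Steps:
$C{\left(z,s \right)} = s \left(-18 + s\right)$
$\left(2158808 - 956551\right) + C{\left(1263,2184 \right)} = \left(2158808 - 956551\right) + 2184 \left(-18 + 2184\right) = \left(2158808 - 956551\right) + 2184 \cdot 2166 = 1202257 + 4730544 = 5932801$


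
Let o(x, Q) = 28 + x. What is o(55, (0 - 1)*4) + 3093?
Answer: 3176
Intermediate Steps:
o(55, (0 - 1)*4) + 3093 = (28 + 55) + 3093 = 83 + 3093 = 3176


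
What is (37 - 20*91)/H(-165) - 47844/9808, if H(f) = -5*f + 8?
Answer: -14335429/2042516 ≈ -7.0185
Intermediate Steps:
H(f) = 8 - 5*f
(37 - 20*91)/H(-165) - 47844/9808 = (37 - 20*91)/(8 - 5*(-165)) - 47844/9808 = (37 - 1820)/(8 + 825) - 47844*1/9808 = -1783/833 - 11961/2452 = -14335429/2042516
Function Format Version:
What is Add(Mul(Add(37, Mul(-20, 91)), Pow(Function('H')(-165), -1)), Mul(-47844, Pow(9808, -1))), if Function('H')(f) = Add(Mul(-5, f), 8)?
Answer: Rational(-14335429, 2042516) ≈ -7.0185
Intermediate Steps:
Function('H')(f) = Add(8, Mul(-5, f))
Add(Mul(Add(37, Mul(-20, 91)), Pow(Function('H')(-165), -1)), Mul(-47844, Pow(9808, -1))) = Add(Mul(Add(37, Mul(-20, 91)), Pow(Add(8, Mul(-5, -165)), -1)), Mul(-47844, Pow(9808, -1))) = Add(Mul(Add(37, -1820), Pow(Add(8, 825), -1)), Mul(-47844, Rational(1, 9808))) = Add(Mul(-1783, Pow(833, -1)), Rational(-11961, 2452)) = Add(Mul(-1783, Rational(1, 833)), Rational(-11961, 2452)) = Add(Rational(-1783, 833), Rational(-11961, 2452)) = Rational(-14335429, 2042516)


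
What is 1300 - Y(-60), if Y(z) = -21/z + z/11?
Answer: 287123/220 ≈ 1305.1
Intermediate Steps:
Y(z) = -21/z + z/11 (Y(z) = -21/z + z*(1/11) = -21/z + z/11)
1300 - Y(-60) = 1300 - (-21/(-60) + (1/11)*(-60)) = 1300 - (-21*(-1/60) - 60/11) = 1300 - (7/20 - 60/11) = 1300 - 1*(-1123/220) = 1300 + 1123/220 = 287123/220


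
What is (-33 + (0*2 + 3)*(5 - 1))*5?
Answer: -105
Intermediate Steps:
(-33 + (0*2 + 3)*(5 - 1))*5 = (-33 + (0 + 3)*4)*5 = (-33 + 3*4)*5 = (-33 + 12)*5 = -21*5 = -105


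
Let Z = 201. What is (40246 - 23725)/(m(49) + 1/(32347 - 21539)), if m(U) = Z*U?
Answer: 178558968/106447993 ≈ 1.6774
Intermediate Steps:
m(U) = 201*U
(40246 - 23725)/(m(49) + 1/(32347 - 21539)) = (40246 - 23725)/(201*49 + 1/(32347 - 21539)) = 16521/(9849 + 1/10808) = 16521/(106447993/10808) = 16521*(10808/106447993) = 178558968/106447993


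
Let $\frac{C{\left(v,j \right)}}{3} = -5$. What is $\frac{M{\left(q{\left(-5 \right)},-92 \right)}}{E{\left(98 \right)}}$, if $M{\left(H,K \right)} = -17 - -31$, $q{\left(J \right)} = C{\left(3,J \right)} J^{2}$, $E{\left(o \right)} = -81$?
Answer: $- \frac{14}{81} \approx -0.17284$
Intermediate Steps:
$C{\left(v,j \right)} = -15$ ($C{\left(v,j \right)} = 3 \left(-5\right) = -15$)
$q{\left(J \right)} = - 15 J^{2}$
$M{\left(H,K \right)} = 14$ ($M{\left(H,K \right)} = -17 + 31 = 14$)
$\frac{M{\left(q{\left(-5 \right)},-92 \right)}}{E{\left(98 \right)}} = \frac{14}{-81} = 14 \left(- \frac{1}{81}\right) = - \frac{14}{81}$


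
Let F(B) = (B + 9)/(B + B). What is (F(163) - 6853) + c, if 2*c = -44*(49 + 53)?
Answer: -1482725/163 ≈ -9096.5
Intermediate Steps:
c = -2244 (c = (-44*(49 + 53))/2 = (-44*102)/2 = (1/2)*(-4488) = -2244)
F(B) = (9 + B)/(2*B) (F(B) = (9 + B)/((2*B)) = (9 + B)*(1/(2*B)) = (9 + B)/(2*B))
(F(163) - 6853) + c = ((1/2)*(9 + 163)/163 - 6853) - 2244 = ((1/2)*(1/163)*172 - 6853) - 2244 = (86/163 - 6853) - 2244 = -1116953/163 - 2244 = -1482725/163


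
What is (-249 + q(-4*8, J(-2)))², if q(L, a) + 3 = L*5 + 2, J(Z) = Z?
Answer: 168100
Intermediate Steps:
q(L, a) = -1 + 5*L (q(L, a) = -3 + (L*5 + 2) = -3 + (5*L + 2) = -3 + (2 + 5*L) = -1 + 5*L)
(-249 + q(-4*8, J(-2)))² = (-249 + (-1 + 5*(-4*8)))² = (-249 + (-1 + 5*(-32)))² = (-249 + (-1 - 160))² = (-249 - 161)² = (-410)² = 168100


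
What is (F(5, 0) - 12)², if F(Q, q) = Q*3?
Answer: 9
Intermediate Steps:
F(Q, q) = 3*Q
(F(5, 0) - 12)² = (3*5 - 12)² = (15 - 12)² = 3² = 9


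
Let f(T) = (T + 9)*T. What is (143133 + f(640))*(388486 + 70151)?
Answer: 256145554041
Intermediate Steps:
f(T) = T*(9 + T) (f(T) = (9 + T)*T = T*(9 + T))
(143133 + f(640))*(388486 + 70151) = (143133 + 640*(9 + 640))*(388486 + 70151) = (143133 + 640*649)*458637 = (143133 + 415360)*458637 = 558493*458637 = 256145554041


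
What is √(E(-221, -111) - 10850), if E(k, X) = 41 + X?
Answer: 2*I*√2730 ≈ 104.5*I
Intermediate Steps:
√(E(-221, -111) - 10850) = √((41 - 111) - 10850) = √(-70 - 10850) = √(-10920) = 2*I*√2730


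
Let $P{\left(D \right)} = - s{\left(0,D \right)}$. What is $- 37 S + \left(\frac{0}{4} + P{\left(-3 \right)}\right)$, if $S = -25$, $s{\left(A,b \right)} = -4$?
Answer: $929$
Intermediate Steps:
$P{\left(D \right)} = 4$ ($P{\left(D \right)} = \left(-1\right) \left(-4\right) = 4$)
$- 37 S + \left(\frac{0}{4} + P{\left(-3 \right)}\right) = \left(-37\right) \left(-25\right) + \left(\frac{0}{4} + 4\right) = 925 + \left(0 \cdot \frac{1}{4} + 4\right) = 925 + \left(0 + 4\right) = 925 + 4 = 929$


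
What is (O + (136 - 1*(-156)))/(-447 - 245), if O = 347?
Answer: -639/692 ≈ -0.92341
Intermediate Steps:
(O + (136 - 1*(-156)))/(-447 - 245) = (347 + (136 - 1*(-156)))/(-447 - 245) = (347 + (136 + 156))/(-692) = (347 + 292)*(-1/692) = 639*(-1/692) = -639/692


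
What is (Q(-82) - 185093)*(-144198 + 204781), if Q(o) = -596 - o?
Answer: -11244628881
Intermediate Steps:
(Q(-82) - 185093)*(-144198 + 204781) = ((-596 - 1*(-82)) - 185093)*(-144198 + 204781) = ((-596 + 82) - 185093)*60583 = (-514 - 185093)*60583 = -185607*60583 = -11244628881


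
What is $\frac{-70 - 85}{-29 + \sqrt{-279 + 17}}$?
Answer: $\frac{4495}{1103} + \frac{155 i \sqrt{262}}{1103} \approx 4.0752 + 2.2746 i$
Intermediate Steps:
$\frac{-70 - 85}{-29 + \sqrt{-279 + 17}} = \frac{1}{-29 + \sqrt{-262}} \left(-155\right) = \frac{1}{-29 + i \sqrt{262}} \left(-155\right) = - \frac{155}{-29 + i \sqrt{262}}$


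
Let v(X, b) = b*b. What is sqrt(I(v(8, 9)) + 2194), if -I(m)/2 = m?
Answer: 4*sqrt(127) ≈ 45.078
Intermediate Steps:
v(X, b) = b**2
I(m) = -2*m
sqrt(I(v(8, 9)) + 2194) = sqrt(-2*9**2 + 2194) = sqrt(-2*81 + 2194) = sqrt(-162 + 2194) = sqrt(2032) = 4*sqrt(127)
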